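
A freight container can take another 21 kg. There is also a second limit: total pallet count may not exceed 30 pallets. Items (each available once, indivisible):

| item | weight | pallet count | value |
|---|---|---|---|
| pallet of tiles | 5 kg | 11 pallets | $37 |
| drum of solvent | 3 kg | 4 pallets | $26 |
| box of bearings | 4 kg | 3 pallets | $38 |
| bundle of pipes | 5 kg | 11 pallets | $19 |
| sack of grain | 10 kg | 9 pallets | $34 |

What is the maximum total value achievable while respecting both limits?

$120

Feasible sets respecting both limits:
- pallet of tiles+drum of solvent+box of bearings+bundle of pipes: weight 17, pallet count 29, value 120
- pallet of tiles+box of bearings+sack of grain: weight 19, pallet count 23, value 109
- pallet of tiles+drum of solvent+box of bearings: weight 12, pallet count 18, value 101
Best: $120.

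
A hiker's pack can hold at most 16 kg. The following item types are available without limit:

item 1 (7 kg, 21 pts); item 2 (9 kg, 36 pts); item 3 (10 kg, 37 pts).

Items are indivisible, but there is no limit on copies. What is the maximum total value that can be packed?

Best value-per-unit is item 2 at 36/9; filling with it alone gives 1×36 = 36.
Optimal mix: 1×item 1 + 1×item 2 → weight 16, value 57.

57 pts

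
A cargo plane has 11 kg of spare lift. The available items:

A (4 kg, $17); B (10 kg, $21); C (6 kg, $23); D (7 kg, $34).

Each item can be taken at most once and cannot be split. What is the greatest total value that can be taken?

This is a 0/1 knapsack; check combinations near the capacity.
- A+D: weight 4+7=11, value 17+34=51
- A+C: weight 4+6=10, value 17+23=40
- D: weight 7, value 34
Best: $51.

$51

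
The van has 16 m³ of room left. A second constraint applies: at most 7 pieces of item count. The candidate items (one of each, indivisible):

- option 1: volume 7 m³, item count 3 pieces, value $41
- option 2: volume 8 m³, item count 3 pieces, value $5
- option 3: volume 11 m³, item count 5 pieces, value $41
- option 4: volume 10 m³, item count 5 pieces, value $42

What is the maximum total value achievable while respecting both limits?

$46

Feasible sets respecting both limits:
- option 1+option 2: volume 15, item count 6, value 46
- option 4: volume 10, item count 5, value 42
- option 1: volume 7, item count 3, value 41
Best: $46.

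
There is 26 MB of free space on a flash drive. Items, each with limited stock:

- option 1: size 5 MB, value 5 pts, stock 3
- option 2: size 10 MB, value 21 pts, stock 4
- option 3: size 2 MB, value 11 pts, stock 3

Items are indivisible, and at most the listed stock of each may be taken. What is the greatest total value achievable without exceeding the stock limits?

75 pts

Top feasible selections:
- 2×option 2 + 3×option 3: size 26, value 75
- 2×option 2 + 2×option 3: size 24, value 64
- 2×option 1 + 1×option 2 + 3×option 3: size 26, value 64
- 1×option 1 + 1×option 2 + 3×option 3: size 21, value 59
Best: 75 pts.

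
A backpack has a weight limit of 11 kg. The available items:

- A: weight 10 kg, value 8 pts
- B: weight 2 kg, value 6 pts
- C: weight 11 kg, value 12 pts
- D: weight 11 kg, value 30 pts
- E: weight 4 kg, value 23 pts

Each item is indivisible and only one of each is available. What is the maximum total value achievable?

Check high-value combinations within 11 kg:
- D: weight 11, value 30
- B+E: weight 2+4=6, value 6+23=29
- E: weight 4, value 23
- C: weight 11, value 12
- A: weight 10, value 8
Best: 30 pts.

30 pts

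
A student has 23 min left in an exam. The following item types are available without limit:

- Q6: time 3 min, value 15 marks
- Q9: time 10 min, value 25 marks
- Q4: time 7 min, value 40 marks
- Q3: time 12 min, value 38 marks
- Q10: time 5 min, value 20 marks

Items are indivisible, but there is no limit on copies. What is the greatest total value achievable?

125 marks

Best value-per-unit is Q4 at 40/7; filling with it alone gives 3×40 = 120.
Optimal mix: 3×Q6 + 2×Q4 → time 23, value 125.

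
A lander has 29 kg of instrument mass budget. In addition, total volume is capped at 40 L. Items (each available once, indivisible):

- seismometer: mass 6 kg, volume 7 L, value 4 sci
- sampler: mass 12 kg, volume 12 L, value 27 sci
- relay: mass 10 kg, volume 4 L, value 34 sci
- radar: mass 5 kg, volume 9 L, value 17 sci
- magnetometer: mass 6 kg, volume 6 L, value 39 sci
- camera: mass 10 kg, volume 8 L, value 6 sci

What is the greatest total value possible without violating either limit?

100 sci

Feasible sets respecting both limits:
- sampler+relay+magnetometer: mass 28, volume 22, value 100
- seismometer+relay+radar+magnetometer: mass 27, volume 26, value 94
- relay+radar+magnetometer: mass 21, volume 19, value 90
Best: 100 sci.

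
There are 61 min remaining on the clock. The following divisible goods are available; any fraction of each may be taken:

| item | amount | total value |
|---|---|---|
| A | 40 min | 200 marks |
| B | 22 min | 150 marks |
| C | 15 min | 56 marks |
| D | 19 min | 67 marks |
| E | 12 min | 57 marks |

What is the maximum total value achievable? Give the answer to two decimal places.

Take in order of value per unit:
- B (150/22 per unit): all 22 → value 150, running total 150.00
- A (200/40 per unit): 39 of 40 → value 39×200/40 = 195.0000, running total 345.00
Total 345.00.

345.00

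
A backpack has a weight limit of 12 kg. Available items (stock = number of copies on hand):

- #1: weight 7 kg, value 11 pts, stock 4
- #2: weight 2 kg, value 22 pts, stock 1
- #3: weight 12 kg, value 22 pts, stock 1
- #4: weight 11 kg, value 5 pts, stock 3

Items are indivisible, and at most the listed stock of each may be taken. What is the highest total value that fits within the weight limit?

33 pts

Best selections within weight 12 and stock limits:
- 1×#1 + 1×#2: weight 9, value 33
- 1×#2: weight 2, value 22
Best: 33 pts.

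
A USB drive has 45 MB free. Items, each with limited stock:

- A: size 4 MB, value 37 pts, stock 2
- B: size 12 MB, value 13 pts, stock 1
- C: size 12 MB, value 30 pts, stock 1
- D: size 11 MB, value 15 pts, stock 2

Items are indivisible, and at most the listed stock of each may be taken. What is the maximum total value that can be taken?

Best selections within size 45 and stock limits:
- 2×A + 1×C + 2×D: size 42, value 134
- 2×A + 1×B + 1×C + 1×D: size 43, value 132
- 2×A + 1×C + 1×D: size 31, value 119
Best: 134 pts.

134 pts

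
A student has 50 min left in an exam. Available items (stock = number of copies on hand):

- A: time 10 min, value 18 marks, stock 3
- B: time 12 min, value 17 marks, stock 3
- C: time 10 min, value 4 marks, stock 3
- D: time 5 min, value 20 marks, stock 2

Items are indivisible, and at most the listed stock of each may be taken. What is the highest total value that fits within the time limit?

98 marks

Top feasible selections:
- 3×A + 1×C + 2×D: time 50, value 98
- 3×A + 2×D: time 40, value 94
- 2×A + 1×B + 2×D: time 42, value 93
Best: 98 marks.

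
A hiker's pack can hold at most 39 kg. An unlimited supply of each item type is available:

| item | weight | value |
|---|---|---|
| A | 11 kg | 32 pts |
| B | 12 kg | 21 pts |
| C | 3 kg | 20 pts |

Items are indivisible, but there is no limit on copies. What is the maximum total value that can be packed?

Best value-per-unit is C at 20/3, and filling with it alone uses weight 13×3=39. No mix of the others beats 13×20 = 260.

260 pts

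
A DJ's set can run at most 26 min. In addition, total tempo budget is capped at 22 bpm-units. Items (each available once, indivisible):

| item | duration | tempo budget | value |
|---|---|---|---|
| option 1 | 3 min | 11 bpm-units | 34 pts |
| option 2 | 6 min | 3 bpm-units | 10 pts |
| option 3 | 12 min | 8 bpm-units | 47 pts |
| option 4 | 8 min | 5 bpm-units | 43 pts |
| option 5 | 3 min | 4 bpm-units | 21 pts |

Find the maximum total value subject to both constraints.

111 pts

Feasible sets respecting both limits:
- option 3+option 4+option 5: duration 23, tempo budget 17, value 111
- option 2+option 3+option 4: duration 26, tempo budget 16, value 100
- option 1+option 4+option 5: duration 14, tempo budget 20, value 98
- option 1+option 2+option 3: duration 21, tempo budget 22, value 91
Best: 111 pts.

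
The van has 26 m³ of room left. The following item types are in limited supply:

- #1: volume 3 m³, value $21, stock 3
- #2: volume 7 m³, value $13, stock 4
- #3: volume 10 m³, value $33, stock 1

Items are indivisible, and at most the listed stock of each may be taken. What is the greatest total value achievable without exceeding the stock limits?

Top feasible selections:
- 3×#1 + 1×#2 + 1×#3: volume 26, value 109
- 3×#1 + 1×#3: volume 19, value 96
Best: $109.

$109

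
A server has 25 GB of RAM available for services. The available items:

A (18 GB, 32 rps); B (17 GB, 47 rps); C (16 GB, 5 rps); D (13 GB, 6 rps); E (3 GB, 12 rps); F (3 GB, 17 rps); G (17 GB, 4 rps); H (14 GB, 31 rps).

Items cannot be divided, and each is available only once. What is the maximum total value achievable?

Check high-value combinations within 25 GB:
- B+E+F: memory 17+3+3=23, value 47+12+17=76
- B+F: memory 17+3=20, value 47+17=64
- A+E+F: memory 18+3+3=24, value 32+12+17=61
- E+F+H: memory 3+3+14=20, value 12+17+31=60
Best: 76 rps.

76 rps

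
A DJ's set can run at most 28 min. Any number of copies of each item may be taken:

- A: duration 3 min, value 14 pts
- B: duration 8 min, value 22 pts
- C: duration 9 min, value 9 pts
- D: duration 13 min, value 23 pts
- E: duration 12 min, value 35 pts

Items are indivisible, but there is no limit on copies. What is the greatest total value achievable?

Best value-per-unit is A at 14/3, and filling with it alone uses duration 9×3=27. No mix of the others beats 9×14 = 126.

126 pts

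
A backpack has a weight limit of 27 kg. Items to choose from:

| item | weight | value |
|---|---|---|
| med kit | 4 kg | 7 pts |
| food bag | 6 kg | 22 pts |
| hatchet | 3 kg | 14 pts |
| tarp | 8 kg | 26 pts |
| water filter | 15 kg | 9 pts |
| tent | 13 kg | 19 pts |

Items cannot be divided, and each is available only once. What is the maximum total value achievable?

Check high-value combinations within 27 kg:
- med kit+food bag+hatchet+tarp: weight 4+6+3+8=21, value 7+22+14+26=69
- food bag+tarp+tent: weight 6+8+13=27, value 22+26+19=67
- food bag+hatchet+tarp: weight 6+3+8=17, value 22+14+26=62
- med kit+food bag+hatchet+tent: weight 4+6+3+13=26, value 7+22+14+19=62
Best: 69 pts.

69 pts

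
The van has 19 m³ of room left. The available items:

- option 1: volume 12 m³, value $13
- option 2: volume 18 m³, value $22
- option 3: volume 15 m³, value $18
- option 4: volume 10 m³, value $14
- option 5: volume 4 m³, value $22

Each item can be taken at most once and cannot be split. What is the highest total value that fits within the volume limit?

$40

Check high-value combinations within 19 m³:
- option 3+option 5: volume 15+4=19, value 18+22=40
- option 4+option 5: volume 10+4=14, value 14+22=36
- option 1+option 5: volume 12+4=16, value 13+22=35
- option 5: volume 4, value 22
Best: $40.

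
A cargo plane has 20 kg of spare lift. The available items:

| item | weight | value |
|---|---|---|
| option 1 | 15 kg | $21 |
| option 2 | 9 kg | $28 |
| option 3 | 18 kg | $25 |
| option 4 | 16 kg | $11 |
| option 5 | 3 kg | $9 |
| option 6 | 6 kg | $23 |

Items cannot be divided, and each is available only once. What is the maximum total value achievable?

Check high-value combinations within 20 kg:
- option 2+option 5+option 6: weight 9+3+6=18, value 28+9+23=60
- option 2+option 6: weight 9+6=15, value 28+23=51
- option 2+option 5: weight 9+3=12, value 28+9=37
- option 5+option 6: weight 3+6=9, value 9+23=32
- option 1+option 5: weight 15+3=18, value 21+9=30
Best: $60.

$60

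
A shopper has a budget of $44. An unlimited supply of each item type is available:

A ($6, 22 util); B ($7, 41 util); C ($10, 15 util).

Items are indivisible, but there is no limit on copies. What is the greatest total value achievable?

246 util

Best value-per-unit is B at 41/7, and filling with it alone uses cost 6×7=42. No mix of the others beats 6×41 = 246.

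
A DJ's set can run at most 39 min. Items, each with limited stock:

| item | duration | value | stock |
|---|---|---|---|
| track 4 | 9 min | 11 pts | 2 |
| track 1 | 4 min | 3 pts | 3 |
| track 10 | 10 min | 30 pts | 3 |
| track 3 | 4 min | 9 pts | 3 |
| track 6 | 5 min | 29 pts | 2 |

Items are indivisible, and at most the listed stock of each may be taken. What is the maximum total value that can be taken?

136 pts

Top feasible selections:
- 2×track 10 + 2×track 3 + 2×track 6: duration 38, value 136
- 1×track 1 + 2×track 10 + 1×track 3 + 2×track 6: duration 38, value 130
- 1×track 4 + 2×track 10 + 2×track 6: duration 39, value 129
- 3×track 10 + 1×track 3 + 1×track 6: duration 39, value 128
Best: 136 pts.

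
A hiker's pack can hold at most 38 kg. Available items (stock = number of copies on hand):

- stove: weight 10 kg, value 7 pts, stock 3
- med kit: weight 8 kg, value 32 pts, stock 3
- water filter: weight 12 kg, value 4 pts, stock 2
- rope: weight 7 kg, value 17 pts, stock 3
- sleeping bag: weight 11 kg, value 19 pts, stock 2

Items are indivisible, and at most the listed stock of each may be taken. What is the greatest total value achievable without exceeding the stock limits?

Best selections within weight 38 and stock limits:
- 3×med kit + 2×rope: weight 38, value 130
- 3×med kit + 1×sleeping bag: weight 35, value 115
- 2×med kit + 3×rope: weight 37, value 115
Best: 130 pts.

130 pts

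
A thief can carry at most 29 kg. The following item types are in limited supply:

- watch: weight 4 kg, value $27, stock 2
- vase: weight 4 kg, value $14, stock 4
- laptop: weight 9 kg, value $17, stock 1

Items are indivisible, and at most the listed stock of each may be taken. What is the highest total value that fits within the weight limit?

$113

Top feasible selections:
- 2×watch + 3×vase + 1×laptop: weight 29, value 113
- 2×watch + 4×vase: weight 24, value 110
Best: $113.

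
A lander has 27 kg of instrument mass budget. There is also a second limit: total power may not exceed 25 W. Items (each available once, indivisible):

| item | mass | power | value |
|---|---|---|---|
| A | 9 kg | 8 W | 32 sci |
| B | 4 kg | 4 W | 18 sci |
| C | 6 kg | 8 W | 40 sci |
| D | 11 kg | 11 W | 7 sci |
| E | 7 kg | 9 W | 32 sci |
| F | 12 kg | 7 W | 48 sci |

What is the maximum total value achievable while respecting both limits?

120 sci

Feasible sets respecting both limits:
- A+C+F: mass 27, power 23, value 120
- C+E+F: mass 25, power 24, value 120
- B+C+F: mass 22, power 19, value 106
- A+C+E: mass 22, power 25, value 104
Best: 120 sci.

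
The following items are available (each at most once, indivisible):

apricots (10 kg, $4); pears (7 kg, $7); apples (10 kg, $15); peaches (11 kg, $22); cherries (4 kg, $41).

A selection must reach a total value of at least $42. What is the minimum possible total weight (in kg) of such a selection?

11

Subsets with value ≥ 42, sorted by total weight:
- pears+cherries: weight 11, value 48
- apples+cherries: weight 14, value 56
- apricots+cherries: weight 14, value 45
Minimum weight: 11 kg.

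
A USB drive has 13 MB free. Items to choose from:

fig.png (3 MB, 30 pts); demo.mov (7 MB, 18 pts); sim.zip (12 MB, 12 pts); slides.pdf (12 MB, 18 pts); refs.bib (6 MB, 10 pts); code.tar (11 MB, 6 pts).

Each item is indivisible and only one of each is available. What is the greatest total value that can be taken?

48 pts

Check high-value combinations within 13 MB:
- fig.png+demo.mov: size 3+7=10, value 30+18=48
- fig.png+refs.bib: size 3+6=9, value 30+10=40
- fig.png: size 3, value 30
- demo.mov+refs.bib: size 7+6=13, value 18+10=28
- demo.mov: size 7, value 18
Best: 48 pts.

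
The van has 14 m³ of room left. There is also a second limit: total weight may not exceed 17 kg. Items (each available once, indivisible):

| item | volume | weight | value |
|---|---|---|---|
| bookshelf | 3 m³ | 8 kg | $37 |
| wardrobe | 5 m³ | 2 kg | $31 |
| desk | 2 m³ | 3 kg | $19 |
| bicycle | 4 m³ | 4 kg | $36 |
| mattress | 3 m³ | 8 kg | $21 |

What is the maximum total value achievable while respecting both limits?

Feasible sets respecting both limits:
- bookshelf+wardrobe+desk+bicycle: volume 14, weight 17, value 123
- wardrobe+desk+bicycle+mattress: volume 14, weight 17, value 107
- bookshelf+wardrobe+bicycle: volume 12, weight 14, value 104
Best: $123.

$123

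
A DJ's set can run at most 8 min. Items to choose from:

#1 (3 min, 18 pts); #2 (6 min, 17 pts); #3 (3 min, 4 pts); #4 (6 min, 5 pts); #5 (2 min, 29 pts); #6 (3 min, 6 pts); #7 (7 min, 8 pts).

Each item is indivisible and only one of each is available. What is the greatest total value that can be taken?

Check high-value combinations within 8 min:
- #1+#5+#6: duration 3+2+3=8, value 18+29+6=53
- #1+#3+#5: duration 3+3+2=8, value 18+4+29=51
- #1+#5: duration 3+2=5, value 18+29=47
Best: 53 pts.

53 pts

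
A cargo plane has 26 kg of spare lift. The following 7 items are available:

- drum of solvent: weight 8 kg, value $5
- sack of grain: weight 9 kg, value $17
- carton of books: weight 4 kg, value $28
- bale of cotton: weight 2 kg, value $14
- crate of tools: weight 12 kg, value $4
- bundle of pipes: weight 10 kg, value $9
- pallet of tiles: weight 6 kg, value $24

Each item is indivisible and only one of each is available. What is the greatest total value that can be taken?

Check high-value combinations within 26 kg:
- sack of grain+carton of books+bale of cotton+pallet of tiles: weight 9+4+2+6=21, value 17+28+14+24=83
- carton of books+bale of cotton+bundle of pipes+pallet of tiles: weight 4+2+10+6=22, value 28+14+9+24=75
- drum of solvent+carton of books+bale of cotton+pallet of tiles: weight 8+4+2+6=20, value 5+28+14+24=71
- carton of books+bale of cotton+crate of tools+pallet of tiles: weight 4+2+12+6=24, value 28+14+4+24=70
Best: $83.

$83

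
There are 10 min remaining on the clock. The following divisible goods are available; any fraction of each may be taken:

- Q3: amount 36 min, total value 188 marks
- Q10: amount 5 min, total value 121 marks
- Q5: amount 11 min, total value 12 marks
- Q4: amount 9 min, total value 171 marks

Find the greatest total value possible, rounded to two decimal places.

Take in order of value per unit:
- Q10 (121/5 per unit): all 5 → value 121, running total 121.00
- Q4 (171/9 per unit): 5 of 9 → value 5×171/9 = 95.0000, running total 216.00
Total 216.00.

216.00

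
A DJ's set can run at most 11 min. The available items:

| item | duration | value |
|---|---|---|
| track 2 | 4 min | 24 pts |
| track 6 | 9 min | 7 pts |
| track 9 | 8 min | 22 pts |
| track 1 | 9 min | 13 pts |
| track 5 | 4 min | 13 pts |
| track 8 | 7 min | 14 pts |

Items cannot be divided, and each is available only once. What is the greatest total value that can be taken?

38 pts

Check high-value combinations within 11 min:
- track 2+track 8: duration 4+7=11, value 24+14=38
- track 2+track 5: duration 4+4=8, value 24+13=37
- track 5+track 8: duration 4+7=11, value 13+14=27
- track 2: duration 4, value 24
- track 9: duration 8, value 22
Best: 38 pts.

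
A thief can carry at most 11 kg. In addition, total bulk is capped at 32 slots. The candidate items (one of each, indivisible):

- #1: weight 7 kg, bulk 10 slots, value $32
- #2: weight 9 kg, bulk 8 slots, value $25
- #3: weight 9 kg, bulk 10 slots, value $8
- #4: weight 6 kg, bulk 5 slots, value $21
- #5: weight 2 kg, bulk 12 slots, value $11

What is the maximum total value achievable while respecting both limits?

Feasible sets respecting both limits:
- #1+#5: weight 9, bulk 22, value 43
- #2+#5: weight 11, bulk 20, value 36
- #1: weight 7, bulk 10, value 32
Best: $43.

$43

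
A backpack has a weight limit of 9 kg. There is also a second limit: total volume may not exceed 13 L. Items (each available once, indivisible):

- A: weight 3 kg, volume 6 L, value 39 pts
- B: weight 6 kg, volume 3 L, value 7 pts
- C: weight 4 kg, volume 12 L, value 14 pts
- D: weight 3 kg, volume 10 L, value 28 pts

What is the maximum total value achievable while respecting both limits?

Feasible sets respecting both limits:
- A+B: weight 9, volume 9, value 46
- A: weight 3, volume 6, value 39
- B+D: weight 9, volume 13, value 35
- D: weight 3, volume 10, value 28
Best: 46 pts.

46 pts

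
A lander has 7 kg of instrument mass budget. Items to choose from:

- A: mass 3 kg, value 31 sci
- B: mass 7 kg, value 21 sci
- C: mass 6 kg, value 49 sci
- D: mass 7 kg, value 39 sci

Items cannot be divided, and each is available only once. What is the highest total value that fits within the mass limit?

49 sci

Check high-value combinations within 7 kg:
- C: mass 6, value 49
- D: mass 7, value 39
- A: mass 3, value 31
- B: mass 7, value 21
Best: 49 sci.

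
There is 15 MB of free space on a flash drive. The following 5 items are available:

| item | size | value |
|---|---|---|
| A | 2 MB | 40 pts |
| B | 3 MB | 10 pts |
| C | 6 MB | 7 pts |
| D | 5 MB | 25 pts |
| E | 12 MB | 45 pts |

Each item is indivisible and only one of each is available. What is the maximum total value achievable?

Check high-value combinations within 15 MB:
- A+E: size 2+12=14, value 40+45=85
- A+B+D: size 2+3+5=10, value 40+10+25=75
- A+C+D: size 2+6+5=13, value 40+7+25=72
- A+D: size 2+5=7, value 40+25=65
- A+B+C: size 2+3+6=11, value 40+10+7=57
Best: 85 pts.

85 pts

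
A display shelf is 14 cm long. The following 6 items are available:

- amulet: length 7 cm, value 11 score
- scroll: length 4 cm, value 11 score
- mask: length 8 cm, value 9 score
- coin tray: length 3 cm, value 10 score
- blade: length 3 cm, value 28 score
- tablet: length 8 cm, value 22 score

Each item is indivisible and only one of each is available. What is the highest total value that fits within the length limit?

60 score

Check high-value combinations within 14 cm:
- coin tray+blade+tablet: length 3+3+8=14, value 10+28+22=60
- blade+tablet: length 3+8=11, value 28+22=50
- amulet+scroll+blade: length 7+4+3=14, value 11+11+28=50
- scroll+coin tray+blade: length 4+3+3=10, value 11+10+28=49
- amulet+coin tray+blade: length 7+3+3=13, value 11+10+28=49
Best: 60 score.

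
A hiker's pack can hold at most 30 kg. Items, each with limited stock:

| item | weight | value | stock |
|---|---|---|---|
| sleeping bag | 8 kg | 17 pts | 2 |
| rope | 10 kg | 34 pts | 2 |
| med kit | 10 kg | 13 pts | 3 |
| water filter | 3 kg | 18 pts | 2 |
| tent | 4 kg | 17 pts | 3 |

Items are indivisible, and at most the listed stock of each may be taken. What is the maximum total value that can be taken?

121 pts

Best selections within weight 30 and stock limits:
- 1×rope + 2×water filter + 3×tent: weight 28, value 121
- 2×rope + 2×water filter + 1×tent: weight 30, value 121
Best: 121 pts.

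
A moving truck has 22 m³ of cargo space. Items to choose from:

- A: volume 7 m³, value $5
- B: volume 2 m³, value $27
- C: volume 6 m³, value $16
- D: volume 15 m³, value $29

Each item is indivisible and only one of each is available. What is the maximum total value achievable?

$56

Check high-value combinations within 22 m³:
- B+D: volume 2+15=17, value 27+29=56
- A+B+C: volume 7+2+6=15, value 5+27+16=48
- C+D: volume 6+15=21, value 16+29=45
Best: $56.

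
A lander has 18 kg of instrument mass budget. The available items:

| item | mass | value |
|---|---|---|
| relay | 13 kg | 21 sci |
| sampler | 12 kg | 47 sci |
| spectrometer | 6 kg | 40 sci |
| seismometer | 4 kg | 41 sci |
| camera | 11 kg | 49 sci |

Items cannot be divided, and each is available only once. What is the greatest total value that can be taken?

Check high-value combinations within 18 kg:
- seismometer+camera: mass 4+11=15, value 41+49=90
- spectrometer+camera: mass 6+11=17, value 40+49=89
- sampler+seismometer: mass 12+4=16, value 47+41=88
Best: 90 sci.

90 sci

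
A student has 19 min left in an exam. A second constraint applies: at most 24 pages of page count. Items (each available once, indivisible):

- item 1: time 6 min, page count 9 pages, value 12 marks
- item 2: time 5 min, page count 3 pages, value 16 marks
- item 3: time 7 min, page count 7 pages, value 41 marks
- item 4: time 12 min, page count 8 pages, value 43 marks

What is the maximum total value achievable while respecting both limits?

Feasible sets respecting both limits:
- item 3+item 4: time 19, page count 15, value 84
- item 1+item 2+item 3: time 18, page count 19, value 69
- item 2+item 4: time 17, page count 11, value 59
- item 2+item 3: time 12, page count 10, value 57
Best: 84 marks.

84 marks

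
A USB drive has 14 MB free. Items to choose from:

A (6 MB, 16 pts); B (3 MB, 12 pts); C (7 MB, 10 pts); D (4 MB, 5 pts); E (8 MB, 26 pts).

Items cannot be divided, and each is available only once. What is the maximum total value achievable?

Check high-value combinations within 14 MB:
- A+E: size 6+8=14, value 16+26=42
- B+E: size 3+8=11, value 12+26=38
- A+B+D: size 6+3+4=13, value 16+12+5=33
- D+E: size 4+8=12, value 5+26=31
- A+B: size 6+3=9, value 16+12=28
Best: 42 pts.

42 pts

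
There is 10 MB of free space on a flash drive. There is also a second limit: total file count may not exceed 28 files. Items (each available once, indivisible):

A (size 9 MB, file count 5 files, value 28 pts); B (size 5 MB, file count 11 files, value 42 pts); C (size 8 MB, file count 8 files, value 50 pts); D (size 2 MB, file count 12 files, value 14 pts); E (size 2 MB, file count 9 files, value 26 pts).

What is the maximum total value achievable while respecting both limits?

Feasible sets respecting both limits:
- C+E: size 10, file count 17, value 76
- B+E: size 7, file count 20, value 68
- C+D: size 10, file count 20, value 64
Best: 76 pts.

76 pts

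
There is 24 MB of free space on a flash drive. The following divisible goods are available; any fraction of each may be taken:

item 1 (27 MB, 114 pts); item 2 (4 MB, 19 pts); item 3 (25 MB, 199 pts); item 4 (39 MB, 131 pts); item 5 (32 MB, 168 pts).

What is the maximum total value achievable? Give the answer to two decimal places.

Take in order of value per unit:
- item 3 (199/25 per unit): 24 of 25 → value 24×199/25 = 191.0400, running total 191.04
Total 191.04.

191.04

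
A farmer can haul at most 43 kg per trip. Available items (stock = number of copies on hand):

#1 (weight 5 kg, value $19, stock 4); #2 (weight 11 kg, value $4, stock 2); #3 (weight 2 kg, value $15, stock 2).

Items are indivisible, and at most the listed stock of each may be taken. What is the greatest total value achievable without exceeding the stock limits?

$110

Best selections within weight 43 and stock limits:
- 4×#1 + 1×#2 + 2×#3: weight 35, value 110
- 4×#1 + 2×#3: weight 24, value 106
Best: $110.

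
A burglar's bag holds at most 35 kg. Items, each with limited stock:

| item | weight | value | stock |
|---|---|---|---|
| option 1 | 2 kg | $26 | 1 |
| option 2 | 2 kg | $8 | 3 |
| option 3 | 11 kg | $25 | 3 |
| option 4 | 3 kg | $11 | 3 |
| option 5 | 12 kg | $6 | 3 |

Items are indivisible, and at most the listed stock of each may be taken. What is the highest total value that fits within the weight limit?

Best selections within weight 35 and stock limits:
- 1×option 1 + 1×option 2 + 2×option 3 + 3×option 4: weight 35, value 117
- 1×option 1 + 2×option 2 + 2×option 3 + 2×option 4: weight 34, value 114
Best: $117.

$117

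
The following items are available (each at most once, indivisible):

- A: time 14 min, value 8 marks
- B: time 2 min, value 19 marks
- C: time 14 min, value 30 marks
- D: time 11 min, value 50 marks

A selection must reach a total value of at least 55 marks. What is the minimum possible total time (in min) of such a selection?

13

Subsets with value ≥ 55, sorted by total time:
- B+D: time 13, value 69
- C+D: time 25, value 80
- A+D: time 25, value 58
- B+C+D: time 27, value 99
Minimum time: 13 min.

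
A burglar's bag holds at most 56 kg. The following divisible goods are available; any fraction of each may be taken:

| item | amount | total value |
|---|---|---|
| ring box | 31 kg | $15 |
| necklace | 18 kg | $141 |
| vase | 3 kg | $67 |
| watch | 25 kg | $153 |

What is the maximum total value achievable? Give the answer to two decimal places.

365.84

Take in order of value per unit:
- vase (67/3 per unit): all 3 → value 67, running total 67.00
- necklace (141/18 per unit): all 18 → value 141, running total 208.00
- watch (153/25 per unit): all 25 → value 153, running total 361.00
- ring box (15/31 per unit): 10 of 31 → value 10×15/31 = 4.8387, running total 365.84
Total 365.84.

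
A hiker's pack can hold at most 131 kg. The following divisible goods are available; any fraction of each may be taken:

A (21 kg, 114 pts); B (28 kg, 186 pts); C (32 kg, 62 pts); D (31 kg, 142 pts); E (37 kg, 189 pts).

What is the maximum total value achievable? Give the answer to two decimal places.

Take in order of value per unit:
- B (186/28 per unit): all 28 → value 186, running total 186.00
- A (114/21 per unit): all 21 → value 114, running total 300.00
- E (189/37 per unit): all 37 → value 189, running total 489.00
- D (142/31 per unit): all 31 → value 142, running total 631.00
- C (62/32 per unit): 14 of 32 → value 14×62/32 = 27.1250, running total 658.13
Total 658.13.

658.13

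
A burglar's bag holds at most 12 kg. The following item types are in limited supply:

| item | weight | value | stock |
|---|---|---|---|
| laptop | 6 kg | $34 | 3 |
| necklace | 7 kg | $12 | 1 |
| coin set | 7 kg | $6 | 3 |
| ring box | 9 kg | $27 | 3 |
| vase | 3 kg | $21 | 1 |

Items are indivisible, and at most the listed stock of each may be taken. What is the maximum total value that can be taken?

$68

Best selections within weight 12 and stock limits:
- 2×laptop: weight 12, value 68
- 1×laptop + 1×vase: weight 9, value 55
- 1×ring box + 1×vase: weight 12, value 48
Best: $68.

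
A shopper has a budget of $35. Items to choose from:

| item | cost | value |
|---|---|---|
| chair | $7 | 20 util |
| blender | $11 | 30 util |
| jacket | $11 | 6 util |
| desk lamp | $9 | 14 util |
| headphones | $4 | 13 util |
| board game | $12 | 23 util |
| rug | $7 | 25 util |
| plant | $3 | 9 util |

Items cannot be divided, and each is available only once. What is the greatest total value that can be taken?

This is a 0/1 knapsack; check combinations near the capacity.
- chair+blender+headphones+rug+plant: cost 7+11+4+7+3=32, value 20+30+13+25+9=97
- blender+headphones+board game+rug: cost 11+4+12+7=34, value 30+13+23+25=91
- blender+desk lamp+headphones+rug+plant: cost 11+9+4+7+3=34, value 30+14+13+25+9=91
- chair+headphones+board game+rug+plant: cost 7+4+12+7+3=33, value 20+13+23+25+9=90
- chair+blender+desk lamp+rug: cost 7+11+9+7=34, value 20+30+14+25=89
Best: 97 util.

97 util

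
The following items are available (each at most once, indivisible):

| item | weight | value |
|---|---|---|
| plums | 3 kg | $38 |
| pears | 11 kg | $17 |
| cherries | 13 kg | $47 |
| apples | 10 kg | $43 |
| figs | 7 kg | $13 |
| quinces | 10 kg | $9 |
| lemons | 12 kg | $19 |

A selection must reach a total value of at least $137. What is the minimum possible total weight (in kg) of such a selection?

33

Subsets with value ≥ 137, sorted by total weight:
- plums+cherries+apples+figs: weight 33, value 141
- plums+cherries+apples+quinces: weight 36, value 137
- plums+pears+cherries+apples: weight 37, value 145
Minimum weight: 33 kg.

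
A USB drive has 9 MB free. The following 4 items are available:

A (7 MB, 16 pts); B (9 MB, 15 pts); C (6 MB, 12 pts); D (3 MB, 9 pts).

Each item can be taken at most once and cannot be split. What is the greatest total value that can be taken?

Check high-value combinations within 9 MB:
- C+D: size 6+3=9, value 12+9=21
- A: size 7, value 16
- B: size 9, value 15
- C: size 6, value 12
- D: size 3, value 9
Best: 21 pts.

21 pts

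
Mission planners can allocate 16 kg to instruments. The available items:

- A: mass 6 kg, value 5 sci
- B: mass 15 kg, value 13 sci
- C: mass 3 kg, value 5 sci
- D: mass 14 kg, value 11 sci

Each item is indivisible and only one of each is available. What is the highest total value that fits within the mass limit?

Check high-value combinations within 16 kg:
- B: mass 15, value 13
- D: mass 14, value 11
- A+C: mass 6+3=9, value 5+5=10
Best: 13 sci.

13 sci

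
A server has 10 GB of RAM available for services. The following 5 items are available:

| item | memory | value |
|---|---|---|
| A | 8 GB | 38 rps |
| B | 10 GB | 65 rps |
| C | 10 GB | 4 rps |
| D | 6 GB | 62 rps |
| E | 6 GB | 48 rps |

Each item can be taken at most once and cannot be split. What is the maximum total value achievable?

65 rps

Check high-value combinations within 10 GB:
- B: memory 10, value 65
- D: memory 6, value 62
- E: memory 6, value 48
- A: memory 8, value 38
- C: memory 10, value 4
Best: 65 rps.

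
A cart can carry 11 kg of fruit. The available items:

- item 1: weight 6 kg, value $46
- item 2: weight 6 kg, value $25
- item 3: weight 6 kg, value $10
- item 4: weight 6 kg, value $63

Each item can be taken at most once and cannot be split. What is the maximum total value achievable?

$63

Check high-value combinations within 11 kg:
- item 4: weight 6, value 63
- item 1: weight 6, value 46
- item 2: weight 6, value 25
Best: $63.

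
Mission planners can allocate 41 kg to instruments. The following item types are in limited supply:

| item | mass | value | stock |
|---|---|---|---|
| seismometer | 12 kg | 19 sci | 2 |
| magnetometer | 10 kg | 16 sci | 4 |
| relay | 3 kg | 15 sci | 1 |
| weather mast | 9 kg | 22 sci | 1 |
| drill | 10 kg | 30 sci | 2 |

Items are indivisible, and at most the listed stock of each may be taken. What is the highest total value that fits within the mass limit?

Best selections within mass 41 and stock limits:
- 1×seismometer + 1×weather mast + 2×drill: mass 41, value 101
- 1×magnetometer + 1×weather mast + 2×drill: mass 39, value 98
Best: 101 sci.

101 sci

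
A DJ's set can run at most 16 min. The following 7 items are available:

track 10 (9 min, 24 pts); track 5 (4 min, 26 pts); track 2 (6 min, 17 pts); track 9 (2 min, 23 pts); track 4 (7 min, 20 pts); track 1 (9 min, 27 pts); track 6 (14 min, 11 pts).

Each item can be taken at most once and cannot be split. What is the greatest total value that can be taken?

Check high-value combinations within 16 min:
- track 5+track 9+track 1: duration 4+2+9=15, value 26+23+27=76
- track 10+track 5+track 9: duration 9+4+2=15, value 24+26+23=73
- track 5+track 9+track 4: duration 4+2+7=13, value 26+23+20=69
- track 5+track 2+track 9: duration 4+6+2=12, value 26+17+23=66
- track 2+track 9+track 4: duration 6+2+7=15, value 17+23+20=60
Best: 76 pts.

76 pts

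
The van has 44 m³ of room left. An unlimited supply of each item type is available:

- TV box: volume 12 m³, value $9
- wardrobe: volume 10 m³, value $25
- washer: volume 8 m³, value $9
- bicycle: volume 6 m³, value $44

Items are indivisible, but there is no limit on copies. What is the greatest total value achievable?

$308

Best value-per-unit is bicycle at 44/6, and filling with it alone uses volume 7×6=42. No mix of the others beats 7×44 = 308.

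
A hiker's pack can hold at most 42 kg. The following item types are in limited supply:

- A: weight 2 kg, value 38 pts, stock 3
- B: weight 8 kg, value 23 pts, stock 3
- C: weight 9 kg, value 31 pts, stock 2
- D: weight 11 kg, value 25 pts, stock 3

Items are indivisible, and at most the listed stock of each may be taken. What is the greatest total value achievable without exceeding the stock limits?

Top feasible selections:
- 3×A + 2×B + 2×C: weight 40, value 222
- 3×A + 2×B + 1×C + 1×D: weight 42, value 216
Best: 222 pts.

222 pts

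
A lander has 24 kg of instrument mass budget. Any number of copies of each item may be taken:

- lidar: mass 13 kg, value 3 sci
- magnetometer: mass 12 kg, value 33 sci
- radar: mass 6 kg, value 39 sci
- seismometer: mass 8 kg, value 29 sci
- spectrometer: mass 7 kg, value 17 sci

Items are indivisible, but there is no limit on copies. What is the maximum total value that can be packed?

Best value-per-unit is radar at 39/6, and filling with it alone uses mass 4×6=24. No mix of the others beats 4×39 = 156.

156 sci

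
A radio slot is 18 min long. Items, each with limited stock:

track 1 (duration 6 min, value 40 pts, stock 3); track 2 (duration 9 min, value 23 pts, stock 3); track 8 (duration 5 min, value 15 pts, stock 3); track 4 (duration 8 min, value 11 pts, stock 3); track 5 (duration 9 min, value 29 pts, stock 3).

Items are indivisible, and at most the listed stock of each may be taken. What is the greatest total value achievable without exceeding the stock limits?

120 pts

Top feasible selections:
- 3×track 1: duration 18, value 120
- 2×track 1 + 1×track 8: duration 17, value 95
Best: 120 pts.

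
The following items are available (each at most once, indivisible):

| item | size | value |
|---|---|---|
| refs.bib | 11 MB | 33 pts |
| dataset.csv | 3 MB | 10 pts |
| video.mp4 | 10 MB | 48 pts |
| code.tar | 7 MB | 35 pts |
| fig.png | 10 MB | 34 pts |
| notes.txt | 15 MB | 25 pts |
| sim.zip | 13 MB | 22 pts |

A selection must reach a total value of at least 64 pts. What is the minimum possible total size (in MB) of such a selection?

17

Subsets with value ≥ 64, sorted by total size:
- video.mp4+code.tar: size 17, value 83
- code.tar+fig.png: size 17, value 69
- refs.bib+code.tar: size 18, value 68
- dataset.csv+video.mp4+code.tar: size 20, value 93
Minimum size: 17 MB.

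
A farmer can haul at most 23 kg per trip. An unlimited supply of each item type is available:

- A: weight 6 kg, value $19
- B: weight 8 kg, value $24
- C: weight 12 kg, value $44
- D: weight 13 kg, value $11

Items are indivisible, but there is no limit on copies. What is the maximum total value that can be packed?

Best value-per-unit is C at 44/12; filling with it alone gives 1×44 = 44.
Optimal mix: 1×B + 1×C → weight 20, value 68.

$68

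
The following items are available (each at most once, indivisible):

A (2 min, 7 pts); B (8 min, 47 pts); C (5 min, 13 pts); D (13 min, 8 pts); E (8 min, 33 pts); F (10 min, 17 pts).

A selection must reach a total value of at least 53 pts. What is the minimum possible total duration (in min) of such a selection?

Subsets with value ≥ 53, sorted by total duration:
- A+B: duration 10, value 54
- B+C: duration 13, value 60
- A+B+C: duration 15, value 67
- A+C+E: duration 15, value 53
Minimum duration: 10 min.

10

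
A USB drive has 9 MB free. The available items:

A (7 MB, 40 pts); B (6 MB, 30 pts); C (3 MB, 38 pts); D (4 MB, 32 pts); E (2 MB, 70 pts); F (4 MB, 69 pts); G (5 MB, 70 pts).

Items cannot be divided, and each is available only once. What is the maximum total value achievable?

177 pts

Check high-value combinations within 9 MB:
- C+E+F: size 3+2+4=9, value 38+70+69=177
- E+G: size 2+5=7, value 70+70=140
- C+D+E: size 3+4+2=9, value 38+32+70=140
- E+F: size 2+4=6, value 70+69=139
Best: 177 pts.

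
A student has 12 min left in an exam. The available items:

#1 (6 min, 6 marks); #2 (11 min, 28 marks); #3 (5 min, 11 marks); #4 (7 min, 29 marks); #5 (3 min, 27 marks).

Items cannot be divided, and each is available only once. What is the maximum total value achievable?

56 marks

Check high-value combinations within 12 min:
- #4+#5: time 7+3=10, value 29+27=56
- #3+#4: time 5+7=12, value 11+29=40
- #3+#5: time 5+3=8, value 11+27=38
Best: 56 marks.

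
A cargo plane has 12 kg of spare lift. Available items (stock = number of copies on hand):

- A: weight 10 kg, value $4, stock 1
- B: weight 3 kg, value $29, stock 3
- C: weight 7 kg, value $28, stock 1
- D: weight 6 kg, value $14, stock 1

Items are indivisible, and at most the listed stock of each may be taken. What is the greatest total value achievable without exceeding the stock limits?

Top feasible selections:
- 3×B: weight 9, value 87
- 2×B + 1×D: weight 12, value 72
Best: $87.

$87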